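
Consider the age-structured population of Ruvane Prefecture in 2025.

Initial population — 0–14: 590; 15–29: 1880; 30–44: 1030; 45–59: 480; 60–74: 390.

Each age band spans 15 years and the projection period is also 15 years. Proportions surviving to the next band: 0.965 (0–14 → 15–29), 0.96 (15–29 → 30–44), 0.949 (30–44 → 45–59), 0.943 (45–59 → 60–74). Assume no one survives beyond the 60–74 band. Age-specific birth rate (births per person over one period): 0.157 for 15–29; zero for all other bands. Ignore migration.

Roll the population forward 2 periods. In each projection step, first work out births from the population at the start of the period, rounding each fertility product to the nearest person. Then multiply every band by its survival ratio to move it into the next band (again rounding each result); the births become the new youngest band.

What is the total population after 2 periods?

(Bands numbered youngest = 1 to oldest = 5.)
Period 1:
Births: 1880 × 0.157 = 295
Band 2: 590 × 0.965 = 569
Band 3: 1880 × 0.96 = 1805
Band 4: 1030 × 0.949 = 977
Band 5: 480 × 0.943 = 453
End of period: [295, 569, 1805, 977, 453]
Period 2:
Births: 569 × 0.157 = 89
Band 2: 295 × 0.965 = 285
Band 3: 569 × 0.96 = 546
Band 4: 1805 × 0.949 = 1713
Band 5: 977 × 0.943 = 921
End of period: [89, 285, 546, 1713, 921]
Total after period 2: 89 + 285 + 546 + 1713 + 921 = 3554

3554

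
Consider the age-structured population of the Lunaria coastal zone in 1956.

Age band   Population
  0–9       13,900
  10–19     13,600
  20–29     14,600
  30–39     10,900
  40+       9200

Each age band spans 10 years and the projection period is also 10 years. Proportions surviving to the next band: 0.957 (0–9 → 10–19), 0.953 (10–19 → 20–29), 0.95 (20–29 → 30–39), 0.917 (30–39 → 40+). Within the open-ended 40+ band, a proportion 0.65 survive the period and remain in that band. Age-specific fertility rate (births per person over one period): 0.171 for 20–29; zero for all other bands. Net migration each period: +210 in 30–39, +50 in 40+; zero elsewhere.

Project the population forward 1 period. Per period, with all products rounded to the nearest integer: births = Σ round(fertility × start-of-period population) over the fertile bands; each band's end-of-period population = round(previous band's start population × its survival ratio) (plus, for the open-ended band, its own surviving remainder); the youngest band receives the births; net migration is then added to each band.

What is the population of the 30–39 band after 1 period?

After projecting period 1:
Births: 14600 * 0.171 = 2497
10–19: 13900 * 0.957 = 13302
20–29: 13600 * 0.953 = 12961
30–39: 14600 * 0.95 = 13870
40+: 10900 * 0.917 + 9200 * 0.65 = 9995 + 5980 = 15975
Net migration: 30–39 + 210 → 14080; 40+ + 50 → 16025
Population now: 0–9=2497, 10–19=13302, 20–29=12961, 30–39=14080, 40+=16025

14080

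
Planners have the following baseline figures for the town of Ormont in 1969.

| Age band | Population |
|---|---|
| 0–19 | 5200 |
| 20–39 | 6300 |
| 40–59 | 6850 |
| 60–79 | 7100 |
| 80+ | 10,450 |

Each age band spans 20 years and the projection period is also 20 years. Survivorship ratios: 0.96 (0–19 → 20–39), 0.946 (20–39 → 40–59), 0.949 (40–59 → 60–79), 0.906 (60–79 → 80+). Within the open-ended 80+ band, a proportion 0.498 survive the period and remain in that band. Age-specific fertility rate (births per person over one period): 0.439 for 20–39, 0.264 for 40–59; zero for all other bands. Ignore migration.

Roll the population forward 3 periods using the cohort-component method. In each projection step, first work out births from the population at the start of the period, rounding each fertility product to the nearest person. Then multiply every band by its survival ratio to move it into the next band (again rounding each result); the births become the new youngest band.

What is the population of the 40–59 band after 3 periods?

4154

— Period 1 —
Births: 6300 × 0.439 = 2766  |  6850 × 0.264 = 1808 ⇒ total 4574
20–39: 5200 × 0.96 = 4992
40–59: 6300 × 0.946 = 5960
60–79: 6850 × 0.949 = 6501
80+: 7100 × 0.906 + 10450 × 0.498 = 6433 + 5204 = 11637
Giving 4574 / 4992 / 5960 / 6501 / 11637.
— Period 2 —
Births: 4992 × 0.439 = 2191  |  5960 × 0.264 = 1573 ⇒ total 3764
20–39: 4574 × 0.96 = 4391
40–59: 4992 × 0.946 = 4722
60–79: 5960 × 0.949 = 5656
80+: 6501 × 0.906 + 11637 × 0.498 = 5890 + 5795 = 11685
Giving 3764 / 4391 / 4722 / 5656 / 11685.
— Period 3 —
Births: 4391 × 0.439 = 1928  |  4722 × 0.264 = 1247 ⇒ total 3175
20–39: 3764 × 0.96 = 3613
40–59: 4391 × 0.946 = 4154
60–79: 4722 × 0.949 = 4481
80+: 5656 × 0.906 + 11685 × 0.498 = 5124 + 5819 = 10943
Giving 3175 / 3613 / 4154 / 4481 / 10943.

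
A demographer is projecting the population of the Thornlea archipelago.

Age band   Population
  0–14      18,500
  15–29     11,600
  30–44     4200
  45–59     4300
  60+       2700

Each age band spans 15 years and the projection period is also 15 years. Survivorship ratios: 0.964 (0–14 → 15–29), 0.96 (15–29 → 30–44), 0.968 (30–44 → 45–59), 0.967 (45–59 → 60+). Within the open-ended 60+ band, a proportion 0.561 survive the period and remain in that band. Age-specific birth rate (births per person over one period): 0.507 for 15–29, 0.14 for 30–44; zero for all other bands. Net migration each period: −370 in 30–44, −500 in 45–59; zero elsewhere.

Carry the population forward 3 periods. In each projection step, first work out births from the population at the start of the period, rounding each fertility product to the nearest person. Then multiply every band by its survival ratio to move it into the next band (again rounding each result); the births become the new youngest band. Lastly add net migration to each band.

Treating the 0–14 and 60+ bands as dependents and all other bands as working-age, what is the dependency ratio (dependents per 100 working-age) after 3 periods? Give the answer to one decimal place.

Period 1:
Births: 11600 × 0.507 = 5881 ; 4200 × 0.14 = 588 → total 6469
15–29: 18500 × 0.964 = 17834
30–44: 11600 × 0.96 = 11136
45–59: 4200 × 0.968 = 4066
60+: 4300 × 0.967 + 2700 × 0.561 = 4158 + 1515 = 5673
Net migration: 30–44 − 370 → 10766; 45–59 − 500 → 3566
Population now: 0–14=6469, 15–29=17834, 30–44=10766, 45–59=3566, 60+=5673
Period 2:
Births: 17834 × 0.507 = 9042 ; 10766 × 0.14 = 1507 → total 10549
15–29: 6469 × 0.964 = 6236
30–44: 17834 × 0.96 = 17121
45–59: 10766 × 0.968 = 10421
60+: 3566 × 0.967 + 5673 × 0.561 = 3448 + 3183 = 6631
Net migration: 30–44 − 370 → 16751; 45–59 − 500 → 9921
Population now: 0–14=10549, 15–29=6236, 30–44=16751, 45–59=9921, 60+=6631
Period 3:
Births: 6236 × 0.507 = 3162 ; 16751 × 0.14 = 2345 → total 5507
15–29: 10549 × 0.964 = 10169
30–44: 6236 × 0.96 = 5987
45–59: 16751 × 0.968 = 16215
60+: 9921 × 0.967 + 6631 × 0.561 = 9594 + 3720 = 13314
Net migration: 30–44 − 370 → 5617; 45–59 − 500 → 15715
Population now: 0–14=5507, 15–29=10169, 30–44=5617, 45–59=15715, 60+=13314
Dependents (band 0–14 + band 60+) = 5507 + 13314 = 18821; working-age = 31501; ratio = 18821/31501 × 100 = 59.7

59.7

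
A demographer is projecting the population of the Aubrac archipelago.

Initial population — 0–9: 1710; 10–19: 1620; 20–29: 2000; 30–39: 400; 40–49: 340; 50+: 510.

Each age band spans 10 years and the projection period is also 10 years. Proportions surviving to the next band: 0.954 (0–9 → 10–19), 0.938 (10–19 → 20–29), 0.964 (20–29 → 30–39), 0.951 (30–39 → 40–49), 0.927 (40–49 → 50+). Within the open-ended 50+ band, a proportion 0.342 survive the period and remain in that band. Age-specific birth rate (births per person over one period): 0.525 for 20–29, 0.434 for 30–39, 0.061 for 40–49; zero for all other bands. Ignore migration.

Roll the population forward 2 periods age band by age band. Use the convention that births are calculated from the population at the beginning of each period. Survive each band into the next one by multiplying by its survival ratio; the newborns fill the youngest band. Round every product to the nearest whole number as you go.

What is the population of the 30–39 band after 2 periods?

1465

Period 1:
Births: 2000 × 0.525 = 1050, 400 × 0.434 = 174, 340 × 0.061 = 21 ⇒ total 1245
10–19: 1710 × 0.954 = 1631
20–29: 1620 × 0.938 = 1520
30–39: 2000 × 0.964 = 1928
40–49: 400 × 0.951 = 380
50+: 340 × 0.927 + 510 × 0.342 = 315 + 174 = 489
End of period: [1245, 1631, 1520, 1928, 380, 489]
Period 2:
Births: 1520 × 0.525 = 798, 1928 × 0.434 = 837, 380 × 0.061 = 23 ⇒ total 1658
10–19: 1245 × 0.954 = 1188
20–29: 1631 × 0.938 = 1530
30–39: 1520 × 0.964 = 1465
40–49: 1928 × 0.951 = 1834
50+: 380 × 0.927 + 489 × 0.342 = 352 + 167 = 519
End of period: [1658, 1188, 1530, 1465, 1834, 519]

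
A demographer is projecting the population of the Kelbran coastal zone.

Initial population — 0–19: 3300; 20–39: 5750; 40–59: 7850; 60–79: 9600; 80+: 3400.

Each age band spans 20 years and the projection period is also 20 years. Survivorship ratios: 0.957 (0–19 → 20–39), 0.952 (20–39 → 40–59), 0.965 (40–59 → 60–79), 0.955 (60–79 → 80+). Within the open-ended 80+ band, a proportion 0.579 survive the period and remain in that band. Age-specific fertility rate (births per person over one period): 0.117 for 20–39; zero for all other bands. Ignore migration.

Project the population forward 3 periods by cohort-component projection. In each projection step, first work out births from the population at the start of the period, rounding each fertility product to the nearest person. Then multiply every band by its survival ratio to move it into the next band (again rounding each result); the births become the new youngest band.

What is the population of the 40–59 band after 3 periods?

613

(Bands numbered youngest = 1 to oldest = 5.)
Period 1:
Births: 5750 * 0.117 = 673
Band 2: 3300 * 0.957 = 3158
Band 3: 5750 * 0.952 = 5474
Band 4: 7850 * 0.965 = 7575
Band 5: 9600 * 0.955 + 3400 * 0.579 = 9168 + 1969 = 11137
Giving 673 / 3158 / 5474 / 7575 / 11137.
Period 2:
Births: 3158 * 0.117 = 369
Band 2: 673 * 0.957 = 644
Band 3: 3158 * 0.952 = 3006
Band 4: 5474 * 0.965 = 5282
Band 5: 7575 * 0.955 + 11137 * 0.579 = 7234 + 6448 = 13682
Giving 369 / 644 / 3006 / 5282 / 13682.
Period 3:
Births: 644 * 0.117 = 75
Band 2: 369 * 0.957 = 353
Band 3: 644 * 0.952 = 613
Band 4: 3006 * 0.965 = 2901
Band 5: 5282 * 0.955 + 13682 * 0.579 = 5044 + 7922 = 12966
Giving 75 / 353 / 613 / 2901 / 12966.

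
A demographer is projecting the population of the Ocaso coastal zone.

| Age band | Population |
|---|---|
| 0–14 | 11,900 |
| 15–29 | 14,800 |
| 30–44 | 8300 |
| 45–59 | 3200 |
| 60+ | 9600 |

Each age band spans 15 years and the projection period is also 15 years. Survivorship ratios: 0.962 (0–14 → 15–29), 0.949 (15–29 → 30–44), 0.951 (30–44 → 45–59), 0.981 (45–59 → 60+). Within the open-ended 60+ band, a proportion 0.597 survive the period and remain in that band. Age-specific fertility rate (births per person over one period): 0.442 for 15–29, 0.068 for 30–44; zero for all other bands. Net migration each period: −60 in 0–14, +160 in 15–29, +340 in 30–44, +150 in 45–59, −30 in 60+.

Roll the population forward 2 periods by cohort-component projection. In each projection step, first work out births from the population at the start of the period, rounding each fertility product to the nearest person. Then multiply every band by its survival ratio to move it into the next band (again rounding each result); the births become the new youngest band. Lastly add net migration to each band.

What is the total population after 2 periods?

51310

Period 1.
Births: 14800 × 0.442 = 6542, 8300 × 0.068 = 564 ⇒ total 7106
15–29: 11900 × 0.962 = 11448
30–44: 14800 × 0.949 = 14045
45–59: 8300 × 0.951 = 7893
60+: 3200 × 0.981 + 9600 × 0.597 = 3139 + 5731 = 8870
Net migration: 0–14 − 60 → 7046; 15–29 + 160 → 11608; 30–44 + 340 → 14385; 45–59 + 150 → 8043; 60+ − 30 → 8840
Population now: 0–14=7046, 15–29=11608, 30–44=14385, 45–59=8043, 60+=8840
Period 2.
Births: 11608 × 0.442 = 5131, 14385 × 0.068 = 978 ⇒ total 6109
15–29: 7046 × 0.962 = 6778
30–44: 11608 × 0.949 = 11016
45–59: 14385 × 0.951 = 13680
60+: 8043 × 0.981 + 8840 × 0.597 = 7890 + 5277 = 13167
Net migration: 0–14 − 60 → 6049; 15–29 + 160 → 6938; 30–44 + 340 → 11356; 45–59 + 150 → 13830; 60+ − 30 → 13137
Population now: 0–14=6049, 15–29=6938, 30–44=11356, 45–59=13830, 60+=13137
Total after period 2: 6049 + 6938 + 11356 + 13830 + 13137 = 51310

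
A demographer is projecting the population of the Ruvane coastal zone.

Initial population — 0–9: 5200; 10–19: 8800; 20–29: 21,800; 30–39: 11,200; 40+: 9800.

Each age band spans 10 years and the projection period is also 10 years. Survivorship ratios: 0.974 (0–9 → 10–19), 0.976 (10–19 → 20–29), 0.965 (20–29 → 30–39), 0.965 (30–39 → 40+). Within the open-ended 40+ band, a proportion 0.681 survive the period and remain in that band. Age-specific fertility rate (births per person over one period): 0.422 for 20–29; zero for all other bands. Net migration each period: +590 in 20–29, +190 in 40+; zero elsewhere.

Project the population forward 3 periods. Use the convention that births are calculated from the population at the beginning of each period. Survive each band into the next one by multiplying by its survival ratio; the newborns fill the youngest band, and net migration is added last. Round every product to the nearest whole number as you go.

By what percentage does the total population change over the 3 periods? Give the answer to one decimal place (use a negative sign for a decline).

After projecting period 1:
Births: 21800 × 0.422 = 9200
10–19: 5200 × 0.974 = 5065
20–29: 8800 × 0.976 = 8589
30–39: 21800 × 0.965 = 21037
40+: 11200 × 0.965 + 9800 × 0.681 = 10808 + 6674 = 17482
Net migration: 20–29 + 590 → 9179; 40+ + 190 → 17672
→ [9200, 5065, 9179, 21037, 17672]
After projecting period 2:
Births: 9179 × 0.422 = 3874
10–19: 9200 × 0.974 = 8961
20–29: 5065 × 0.976 = 4943
30–39: 9179 × 0.965 = 8858
40+: 21037 × 0.965 + 17672 × 0.681 = 20301 + 12035 = 32336
Net migration: 20–29 + 590 → 5533; 40+ + 190 → 32526
→ [3874, 8961, 5533, 8858, 32526]
After projecting period 3:
Births: 5533 × 0.422 = 2335
10–19: 3874 × 0.974 = 3773
20–29: 8961 × 0.976 = 8746
30–39: 5533 × 0.965 = 5339
40+: 8858 × 0.965 + 32526 × 0.681 = 8548 + 22150 = 30698
Net migration: 20–29 + 590 → 9336; 40+ + 190 → 30888
→ [2335, 3773, 9336, 5339, 30888]
Total: 56800 → 51671; change = -5129; percentage change = -9.0%

-9.0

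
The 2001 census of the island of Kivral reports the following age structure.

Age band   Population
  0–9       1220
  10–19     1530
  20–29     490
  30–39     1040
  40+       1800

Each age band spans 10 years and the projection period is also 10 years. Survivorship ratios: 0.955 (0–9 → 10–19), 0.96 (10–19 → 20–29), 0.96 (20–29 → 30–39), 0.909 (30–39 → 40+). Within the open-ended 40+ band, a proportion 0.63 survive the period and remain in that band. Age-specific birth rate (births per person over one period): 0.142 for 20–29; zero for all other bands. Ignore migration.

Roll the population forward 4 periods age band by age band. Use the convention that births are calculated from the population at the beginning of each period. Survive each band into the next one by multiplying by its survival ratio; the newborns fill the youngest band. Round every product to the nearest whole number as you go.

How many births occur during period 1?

70

Period 1.
Births: 490 × 0.142 = 70
10–19: 1220 × 0.955 = 1165
20–29: 1530 × 0.96 = 1469
30–39: 490 × 0.96 = 470
40+: 1040 × 0.909 + 1800 × 0.63 = 945 + 1134 = 2079
Giving 70 / 1165 / 1469 / 470 / 2079.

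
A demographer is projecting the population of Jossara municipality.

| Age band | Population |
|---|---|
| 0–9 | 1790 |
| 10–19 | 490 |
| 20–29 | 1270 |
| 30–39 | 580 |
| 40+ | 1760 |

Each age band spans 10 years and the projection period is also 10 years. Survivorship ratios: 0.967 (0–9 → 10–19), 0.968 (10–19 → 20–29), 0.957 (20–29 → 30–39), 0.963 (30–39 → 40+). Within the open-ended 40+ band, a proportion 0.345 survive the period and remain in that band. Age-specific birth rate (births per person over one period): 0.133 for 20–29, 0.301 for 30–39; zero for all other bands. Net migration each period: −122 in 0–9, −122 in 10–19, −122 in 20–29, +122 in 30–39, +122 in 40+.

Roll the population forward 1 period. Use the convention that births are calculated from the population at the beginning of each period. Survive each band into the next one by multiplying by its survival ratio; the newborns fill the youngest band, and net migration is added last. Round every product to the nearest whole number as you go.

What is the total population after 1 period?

Numbering the groups 1..5 from youngest to oldest:
— Period 1 —
Births: 1270 × 0.133 = 169  |  580 × 0.301 = 175 — total 344
Group 2: 1790 × 0.967 = 1731
Group 3: 490 × 0.968 = 474
Group 4: 1270 × 0.957 = 1215
Group 5: 580 × 0.963 + 1760 × 0.345 = 559 + 607 = 1166
Net migration: Group 1 − 122 → 222; Group 2 − 122 → 1609; Group 3 − 122 → 352; Group 4 + 122 → 1337; Group 5 + 122 → 1288
Giving 222 / 1609 / 352 / 1337 / 1288.
Total after period 1: 222 + 1609 + 352 + 1337 + 1288 = 4808

4808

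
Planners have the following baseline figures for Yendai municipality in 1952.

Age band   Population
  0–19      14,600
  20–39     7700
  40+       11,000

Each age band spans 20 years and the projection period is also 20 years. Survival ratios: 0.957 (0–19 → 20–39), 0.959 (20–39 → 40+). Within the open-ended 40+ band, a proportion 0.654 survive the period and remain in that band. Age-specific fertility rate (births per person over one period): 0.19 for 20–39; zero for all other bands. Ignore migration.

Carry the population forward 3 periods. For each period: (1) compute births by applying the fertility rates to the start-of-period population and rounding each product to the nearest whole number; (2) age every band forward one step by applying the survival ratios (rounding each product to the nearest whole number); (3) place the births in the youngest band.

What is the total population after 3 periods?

— Period 1 —
Births: 7700 × 0.19 = 1463
20–39: 14600 × 0.957 = 13972
40+: 7700 × 0.959 + 11000 × 0.654 = 7384 + 7194 = 14578
→ [1463, 13972, 14578]
— Period 2 —
Births: 13972 × 0.19 = 2655
20–39: 1463 × 0.957 = 1400
40+: 13972 × 0.959 + 14578 × 0.654 = 13399 + 9534 = 22933
→ [2655, 1400, 22933]
— Period 3 —
Births: 1400 × 0.19 = 266
20–39: 2655 × 0.957 = 2541
40+: 1400 × 0.959 + 22933 × 0.654 = 1343 + 14998 = 16341
→ [266, 2541, 16341]
Total after period 3: 266 + 2541 + 16341 = 19148

19148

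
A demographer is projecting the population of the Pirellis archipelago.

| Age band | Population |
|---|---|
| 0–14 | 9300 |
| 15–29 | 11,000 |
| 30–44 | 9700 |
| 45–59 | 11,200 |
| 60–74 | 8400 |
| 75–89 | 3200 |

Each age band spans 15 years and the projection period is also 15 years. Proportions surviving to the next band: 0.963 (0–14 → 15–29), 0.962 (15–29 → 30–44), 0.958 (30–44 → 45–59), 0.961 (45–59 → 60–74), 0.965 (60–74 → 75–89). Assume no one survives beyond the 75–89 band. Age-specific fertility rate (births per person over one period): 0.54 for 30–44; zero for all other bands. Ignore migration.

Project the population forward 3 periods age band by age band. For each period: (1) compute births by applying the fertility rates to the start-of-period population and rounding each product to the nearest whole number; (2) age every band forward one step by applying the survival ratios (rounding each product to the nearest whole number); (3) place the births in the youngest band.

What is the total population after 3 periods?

[period 1]
Births: 9700 × 0.54 = 5238
15–29: 9300 × 0.963 = 8956
30–44: 11000 × 0.962 = 10582
45–59: 9700 × 0.958 = 9293
60–74: 11200 × 0.961 = 10763
75–89: 8400 × 0.965 = 8106
Giving 5238 / 8956 / 10582 / 9293 / 10763 / 8106.
[period 2]
Births: 10582 × 0.54 = 5714
15–29: 5238 × 0.963 = 5044
30–44: 8956 × 0.962 = 8616
45–59: 10582 × 0.958 = 10138
60–74: 9293 × 0.961 = 8931
75–89: 10763 × 0.965 = 10386
Giving 5714 / 5044 / 8616 / 10138 / 8931 / 10386.
[period 3]
Births: 8616 × 0.54 = 4653
15–29: 5714 × 0.963 = 5503
30–44: 5044 × 0.962 = 4852
45–59: 8616 × 0.958 = 8254
60–74: 10138 × 0.961 = 9743
75–89: 8931 × 0.965 = 8618
Giving 4653 / 5503 / 4852 / 8254 / 9743 / 8618.
Total after period 3: 4653 + 5503 + 4852 + 8254 + 9743 + 8618 = 41623

41623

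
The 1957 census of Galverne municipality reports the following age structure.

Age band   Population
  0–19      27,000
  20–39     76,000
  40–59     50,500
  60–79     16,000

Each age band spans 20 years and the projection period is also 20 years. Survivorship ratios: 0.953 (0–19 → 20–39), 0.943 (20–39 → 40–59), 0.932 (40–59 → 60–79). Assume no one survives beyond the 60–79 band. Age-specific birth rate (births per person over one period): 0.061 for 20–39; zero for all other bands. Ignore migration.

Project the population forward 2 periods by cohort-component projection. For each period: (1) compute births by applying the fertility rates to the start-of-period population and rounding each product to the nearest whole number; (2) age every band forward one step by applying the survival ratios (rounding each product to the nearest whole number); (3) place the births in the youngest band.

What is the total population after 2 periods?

Period 1.
Births: 76000 × 0.061 = 4636
20–39: 27000 × 0.953 = 25731
40–59: 76000 × 0.943 = 71668
60–79: 50500 × 0.932 = 47066
→ [4636, 25731, 71668, 47066]
Period 2.
Births: 25731 × 0.061 = 1570
20–39: 4636 × 0.953 = 4418
40–59: 25731 × 0.943 = 24264
60–79: 71668 × 0.932 = 66795
→ [1570, 4418, 24264, 66795]
Total after period 2: 1570 + 4418 + 24264 + 66795 = 97047

97047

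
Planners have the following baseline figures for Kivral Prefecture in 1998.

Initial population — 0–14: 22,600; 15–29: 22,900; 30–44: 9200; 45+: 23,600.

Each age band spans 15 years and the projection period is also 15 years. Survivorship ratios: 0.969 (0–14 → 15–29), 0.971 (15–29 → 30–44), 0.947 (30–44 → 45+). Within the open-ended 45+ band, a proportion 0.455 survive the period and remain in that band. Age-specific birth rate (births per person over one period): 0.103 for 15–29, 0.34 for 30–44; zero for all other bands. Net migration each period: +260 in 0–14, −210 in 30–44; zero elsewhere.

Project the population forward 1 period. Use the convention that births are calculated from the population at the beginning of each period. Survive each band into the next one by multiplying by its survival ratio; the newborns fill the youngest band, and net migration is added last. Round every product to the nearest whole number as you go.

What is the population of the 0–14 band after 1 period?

Let band 1 be 0–14 through band 4 = 45+.
Period 1.
Births: 22900 × 0.103 = 2359, 9200 × 0.34 = 3128 → 5487
Band 2: 22600 × 0.969 = 21899
Band 3: 22900 × 0.971 = 22236
Band 4: 9200 × 0.947 + 23600 × 0.455 = 8712 + 10738 = 19450
Net migration: Band 1 + 260 → 5747; Band 3 − 210 → 22026
Population now: 0–14=5747, 15–29=21899, 30–44=22026, 45+=19450

5747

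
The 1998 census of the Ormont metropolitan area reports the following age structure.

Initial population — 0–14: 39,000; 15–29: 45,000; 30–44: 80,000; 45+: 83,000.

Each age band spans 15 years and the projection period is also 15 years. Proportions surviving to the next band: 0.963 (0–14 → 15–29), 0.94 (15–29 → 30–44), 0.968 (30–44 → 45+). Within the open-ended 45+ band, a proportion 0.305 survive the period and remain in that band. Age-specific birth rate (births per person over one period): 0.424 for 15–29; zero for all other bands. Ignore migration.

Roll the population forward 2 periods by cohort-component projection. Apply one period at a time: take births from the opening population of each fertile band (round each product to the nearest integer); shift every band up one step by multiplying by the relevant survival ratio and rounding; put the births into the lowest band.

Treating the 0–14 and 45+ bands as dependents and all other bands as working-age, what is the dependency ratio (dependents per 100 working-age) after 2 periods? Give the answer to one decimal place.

Period 1.
Births: 45000 * 0.424 = 19080
15–29: 39000 * 0.963 = 37557
30–44: 45000 * 0.94 = 42300
45+: 80000 * 0.968 + 83000 * 0.305 = 77440 + 25315 = 102755
Population now: 0–14=19080, 15–29=37557, 30–44=42300, 45+=102755
Period 2.
Births: 37557 * 0.424 = 15924
15–29: 19080 * 0.963 = 18374
30–44: 37557 * 0.94 = 35304
45+: 42300 * 0.968 + 102755 * 0.305 = 40946 + 31340 = 72286
Population now: 0–14=15924, 15–29=18374, 30–44=35304, 45+=72286
Dependents (band 0–14 + band 45+) = 15924 + 72286 = 88210; working-age = 53678; ratio = 88210/53678 × 100 = 164.3

164.3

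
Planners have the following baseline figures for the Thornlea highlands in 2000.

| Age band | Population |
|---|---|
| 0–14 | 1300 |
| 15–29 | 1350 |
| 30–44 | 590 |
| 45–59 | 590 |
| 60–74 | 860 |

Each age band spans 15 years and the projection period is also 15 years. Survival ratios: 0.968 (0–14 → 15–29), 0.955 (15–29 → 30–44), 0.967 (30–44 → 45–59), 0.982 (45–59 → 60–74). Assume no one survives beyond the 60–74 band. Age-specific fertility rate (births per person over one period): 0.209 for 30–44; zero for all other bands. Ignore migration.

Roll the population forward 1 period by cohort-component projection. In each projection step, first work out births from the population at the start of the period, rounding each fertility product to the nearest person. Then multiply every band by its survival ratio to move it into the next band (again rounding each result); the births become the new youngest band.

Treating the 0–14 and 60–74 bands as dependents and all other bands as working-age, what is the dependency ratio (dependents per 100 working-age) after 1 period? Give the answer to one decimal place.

22.5

(Bands numbered youngest = 1 to oldest = 5.)
[period 1]
Births: 590 × 0.209 = 123
Band 2: 1300 × 0.968 = 1258
Band 3: 1350 × 0.955 = 1289
Band 4: 590 × 0.967 = 571
Band 5: 590 × 0.982 = 579
Giving 123 / 1258 / 1289 / 571 / 579.
Dependents (band 0–14 + band 60–74) = 123 + 579 = 702; working-age = 3118; ratio = 702/3118 × 100 = 22.5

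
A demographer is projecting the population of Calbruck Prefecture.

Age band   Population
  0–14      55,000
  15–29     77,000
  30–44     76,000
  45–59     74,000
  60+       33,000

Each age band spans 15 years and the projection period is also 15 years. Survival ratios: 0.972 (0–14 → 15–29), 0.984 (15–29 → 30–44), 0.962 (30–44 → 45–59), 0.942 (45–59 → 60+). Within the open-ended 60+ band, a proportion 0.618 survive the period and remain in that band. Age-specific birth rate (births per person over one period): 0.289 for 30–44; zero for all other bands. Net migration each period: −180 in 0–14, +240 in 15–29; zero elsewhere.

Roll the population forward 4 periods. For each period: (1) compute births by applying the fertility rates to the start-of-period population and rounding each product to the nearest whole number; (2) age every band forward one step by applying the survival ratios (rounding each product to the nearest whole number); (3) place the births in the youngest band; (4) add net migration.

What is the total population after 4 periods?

Period 1:
Births: 76000 × 0.289 = 21964
15–29: 55000 × 0.972 = 53460
30–44: 77000 × 0.984 = 75768
45–59: 76000 × 0.962 = 73112
60+: 74000 × 0.942 + 33000 × 0.618 = 69708 + 20394 = 90102
Net migration: 0–14 − 180 → 21784; 15–29 + 240 → 53700
Giving 21784 / 53700 / 75768 / 73112 / 90102.
Period 2:
Births: 75768 × 0.289 = 21897
15–29: 21784 × 0.972 = 21174
30–44: 53700 × 0.984 = 52841
45–59: 75768 × 0.962 = 72889
60+: 73112 × 0.942 + 90102 × 0.618 = 68872 + 55683 = 124555
Net migration: 0–14 − 180 → 21717; 15–29 + 240 → 21414
Giving 21717 / 21414 / 52841 / 72889 / 124555.
Period 3:
Births: 52841 × 0.289 = 15271
15–29: 21717 × 0.972 = 21109
30–44: 21414 × 0.984 = 21071
45–59: 52841 × 0.962 = 50833
60+: 72889 × 0.942 + 124555 × 0.618 = 68661 + 76975 = 145636
Net migration: 0–14 − 180 → 15091; 15–29 + 240 → 21349
Giving 15091 / 21349 / 21071 / 50833 / 145636.
Period 4:
Births: 21071 × 0.289 = 6090
15–29: 15091 × 0.972 = 14668
30–44: 21349 × 0.984 = 21007
45–59: 21071 × 0.962 = 20270
60+: 50833 × 0.942 + 145636 × 0.618 = 47885 + 90003 = 137888
Net migration: 0–14 − 180 → 5910; 15–29 + 240 → 14908
Giving 5910 / 14908 / 21007 / 20270 / 137888.
Total after period 4: 5910 + 14908 + 21007 + 20270 + 137888 = 199983

199983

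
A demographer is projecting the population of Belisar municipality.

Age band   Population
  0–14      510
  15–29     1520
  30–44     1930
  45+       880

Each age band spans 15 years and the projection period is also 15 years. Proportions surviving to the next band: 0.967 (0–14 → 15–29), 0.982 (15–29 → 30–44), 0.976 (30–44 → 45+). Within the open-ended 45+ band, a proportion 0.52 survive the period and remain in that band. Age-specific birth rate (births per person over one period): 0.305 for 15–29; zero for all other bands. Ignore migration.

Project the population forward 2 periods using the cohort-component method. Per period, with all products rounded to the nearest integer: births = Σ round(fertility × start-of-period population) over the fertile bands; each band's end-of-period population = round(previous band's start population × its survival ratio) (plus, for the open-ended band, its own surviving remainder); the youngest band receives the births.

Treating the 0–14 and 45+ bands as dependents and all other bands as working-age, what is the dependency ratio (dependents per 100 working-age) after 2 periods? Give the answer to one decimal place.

302.8

Period 1:
Births: 1520 × 0.305 = 464
15–29: 510 × 0.967 = 493
30–44: 1520 × 0.982 = 1493
45+: 1930 × 0.976 + 880 × 0.52 = 1884 + 458 = 2342
Population now: 0–14=464, 15–29=493, 30–44=1493, 45+=2342
Period 2:
Births: 493 × 0.305 = 150
15–29: 464 × 0.967 = 449
30–44: 493 × 0.982 = 484
45+: 1493 × 0.976 + 2342 × 0.52 = 1457 + 1218 = 2675
Population now: 0–14=150, 15–29=449, 30–44=484, 45+=2675
Dependents (band 0–14 + band 45+) = 150 + 2675 = 2825; working-age = 933; ratio = 2825/933 × 100 = 302.8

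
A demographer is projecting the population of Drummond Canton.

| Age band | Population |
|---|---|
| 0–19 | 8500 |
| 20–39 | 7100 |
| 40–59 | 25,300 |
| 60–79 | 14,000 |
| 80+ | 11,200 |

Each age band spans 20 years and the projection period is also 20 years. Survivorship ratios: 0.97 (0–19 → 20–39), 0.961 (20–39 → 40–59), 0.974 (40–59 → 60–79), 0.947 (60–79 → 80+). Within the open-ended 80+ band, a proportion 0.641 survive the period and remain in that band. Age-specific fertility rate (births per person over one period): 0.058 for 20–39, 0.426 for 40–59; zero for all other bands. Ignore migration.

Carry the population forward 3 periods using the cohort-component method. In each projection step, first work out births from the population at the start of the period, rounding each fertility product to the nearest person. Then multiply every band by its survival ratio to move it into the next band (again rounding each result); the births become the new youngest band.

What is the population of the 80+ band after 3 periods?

Let band 1 be 0–19 through band 5 = 80+.
[period 1]
Births: 7100 × 0.058 = 412, 25300 × 0.426 = 10778 ⇒ total 11190
Band 2: 8500 × 0.97 = 8245
Band 3: 7100 × 0.961 = 6823
Band 4: 25300 × 0.974 = 24642
Band 5: 14000 × 0.947 + 11200 × 0.641 = 13258 + 7179 = 20437
Giving 11190 / 8245 / 6823 / 24642 / 20437.
[period 2]
Births: 8245 × 0.058 = 478, 6823 × 0.426 = 2907 ⇒ total 3385
Band 2: 11190 × 0.97 = 10854
Band 3: 8245 × 0.961 = 7923
Band 4: 6823 × 0.974 = 6646
Band 5: 24642 × 0.947 + 20437 × 0.641 = 23336 + 13100 = 36436
Giving 3385 / 10854 / 7923 / 6646 / 36436.
[period 3]
Births: 10854 × 0.058 = 630, 7923 × 0.426 = 3375 ⇒ total 4005
Band 2: 3385 × 0.97 = 3283
Band 3: 10854 × 0.961 = 10431
Band 4: 7923 × 0.974 = 7717
Band 5: 6646 × 0.947 + 36436 × 0.641 = 6294 + 23355 = 29649
Giving 4005 / 3283 / 10431 / 7717 / 29649.

29649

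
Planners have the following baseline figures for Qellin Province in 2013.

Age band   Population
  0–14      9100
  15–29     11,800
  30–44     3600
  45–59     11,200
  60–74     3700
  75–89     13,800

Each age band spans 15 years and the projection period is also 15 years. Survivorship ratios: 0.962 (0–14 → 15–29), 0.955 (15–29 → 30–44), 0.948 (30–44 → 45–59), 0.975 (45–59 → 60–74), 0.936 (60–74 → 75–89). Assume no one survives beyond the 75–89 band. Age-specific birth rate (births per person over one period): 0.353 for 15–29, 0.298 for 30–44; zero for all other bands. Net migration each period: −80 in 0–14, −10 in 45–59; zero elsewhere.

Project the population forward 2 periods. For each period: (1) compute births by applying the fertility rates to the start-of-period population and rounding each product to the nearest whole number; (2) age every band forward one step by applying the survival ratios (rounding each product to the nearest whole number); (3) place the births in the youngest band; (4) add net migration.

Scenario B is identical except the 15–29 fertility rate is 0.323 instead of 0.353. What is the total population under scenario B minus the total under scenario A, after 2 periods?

-603

Call the bands 1 to 6, youngest first.
— Period 1 —
Births: 11800 * 0.353 = 4165, 3600 * 0.298 = 1073 → total 5238
Band 2: 9100 * 0.962 = 8754
Band 3: 11800 * 0.955 = 11269
Band 4: 3600 * 0.948 = 3413
Band 5: 11200 * 0.975 = 10920
Band 6: 3700 * 0.936 = 3463
Net migration: Band 1 − 80 → 5158; Band 4 − 10 → 3403
End of period: [5158, 8754, 11269, 3403, 10920, 3463]
— Period 2 —
Births: 8754 * 0.353 = 3090, 11269 * 0.298 = 3358 → total 6448
Band 2: 5158 * 0.962 = 4962
Band 3: 8754 * 0.955 = 8360
Band 4: 11269 * 0.948 = 10683
Band 5: 3403 * 0.975 = 3318
Band 6: 10920 * 0.936 = 10221
Net migration: Band 1 − 80 → 6368; Band 4 − 10 → 10673
End of period: [6368, 4962, 8360, 10673, 3318, 10221]
Scenario A total after 2 periods: 43902
Scenario B projection —
— Period 1 —
Births: 11800 * 0.323 = 3811, 3600 * 0.298 = 1073 → total 4884
Band 2: 9100 * 0.962 = 8754
Band 3: 11800 * 0.955 = 11269
Band 4: 3600 * 0.948 = 3413
Band 5: 11200 * 0.975 = 10920
Band 6: 3700 * 0.936 = 3463
Net migration: Band 1 − 80 → 4804; Band 4 − 10 → 3403
End of period: [4804, 8754, 11269, 3403, 10920, 3463]
— Period 2 —
Births: 8754 * 0.323 = 2828, 11269 * 0.298 = 3358 → total 6186
Band 2: 4804 * 0.962 = 4621
Band 3: 8754 * 0.955 = 8360
Band 4: 11269 * 0.948 = 10683
Band 5: 3403 * 0.975 = 3318
Band 6: 10920 * 0.936 = 10221
Net migration: Band 1 − 80 → 6106; Band 4 − 10 → 10673
End of period: [6106, 4621, 8360, 10673, 3318, 10221]
Scenario B total after 2 periods: 43299
Difference B − A = 43299 − 43902 = -603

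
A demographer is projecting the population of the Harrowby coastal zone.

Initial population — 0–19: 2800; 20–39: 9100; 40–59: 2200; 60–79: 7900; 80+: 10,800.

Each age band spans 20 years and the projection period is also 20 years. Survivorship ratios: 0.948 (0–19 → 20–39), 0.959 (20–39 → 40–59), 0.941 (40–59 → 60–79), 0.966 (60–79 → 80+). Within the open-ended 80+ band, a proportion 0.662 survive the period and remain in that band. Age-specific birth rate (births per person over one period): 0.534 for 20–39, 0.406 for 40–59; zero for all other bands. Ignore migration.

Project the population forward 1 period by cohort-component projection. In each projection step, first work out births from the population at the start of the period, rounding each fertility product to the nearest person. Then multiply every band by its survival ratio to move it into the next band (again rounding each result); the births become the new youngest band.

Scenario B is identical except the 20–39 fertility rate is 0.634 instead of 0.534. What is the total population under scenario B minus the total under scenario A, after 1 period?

[period 1]
Births: 9100 * 0.534 = 4859  |  2200 * 0.406 = 893 → 5752
20–39: 2800 * 0.948 = 2654
40–59: 9100 * 0.959 = 8727
60–79: 2200 * 0.941 = 2070
80+: 7900 * 0.966 + 10800 * 0.662 = 7631 + 7150 = 14781
End of period: [5752, 2654, 8727, 2070, 14781]
Scenario A total after 1 period: 33984
Scenario B projection —
[period 1]
Births: 9100 * 0.634 = 5769  |  2200 * 0.406 = 893 → 6662
20–39: 2800 * 0.948 = 2654
40–59: 9100 * 0.959 = 8727
60–79: 2200 * 0.941 = 2070
80+: 7900 * 0.966 + 10800 * 0.662 = 7631 + 7150 = 14781
End of period: [6662, 2654, 8727, 2070, 14781]
Scenario B total after 1 period: 34894
Difference B − A = 34894 − 33984 = 910

910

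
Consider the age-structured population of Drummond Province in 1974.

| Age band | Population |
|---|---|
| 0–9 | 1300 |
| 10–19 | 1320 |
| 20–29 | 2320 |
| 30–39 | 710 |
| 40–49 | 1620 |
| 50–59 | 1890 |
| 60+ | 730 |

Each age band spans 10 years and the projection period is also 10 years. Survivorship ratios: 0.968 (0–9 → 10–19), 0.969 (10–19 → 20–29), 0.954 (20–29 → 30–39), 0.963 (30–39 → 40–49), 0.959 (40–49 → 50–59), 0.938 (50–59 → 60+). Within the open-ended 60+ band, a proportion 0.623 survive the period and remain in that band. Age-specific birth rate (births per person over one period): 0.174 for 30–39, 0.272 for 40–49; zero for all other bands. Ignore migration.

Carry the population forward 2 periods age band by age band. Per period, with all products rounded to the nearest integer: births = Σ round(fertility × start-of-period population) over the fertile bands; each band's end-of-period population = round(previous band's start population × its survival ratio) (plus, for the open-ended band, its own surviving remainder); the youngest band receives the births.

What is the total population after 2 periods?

9190

[period 1]
Births: 710 × 0.174 = 124, 1620 × 0.272 = 441 — total 565
10–19: 1300 × 0.968 = 1258
20–29: 1320 × 0.969 = 1279
30–39: 2320 × 0.954 = 2213
40–49: 710 × 0.963 = 684
50–59: 1620 × 0.959 = 1554
60+: 1890 × 0.938 + 730 × 0.623 = 1773 + 455 = 2228
End of period: [565, 1258, 1279, 2213, 684, 1554, 2228]
[period 2]
Births: 2213 × 0.174 = 385, 684 × 0.272 = 186 — total 571
10–19: 565 × 0.968 = 547
20–29: 1258 × 0.969 = 1219
30–39: 1279 × 0.954 = 1220
40–49: 2213 × 0.963 = 2131
50–59: 684 × 0.959 = 656
60+: 1554 × 0.938 + 2228 × 0.623 = 1458 + 1388 = 2846
End of period: [571, 547, 1219, 1220, 2131, 656, 2846]
Total after period 2: 571 + 547 + 1219 + 1220 + 2131 + 656 + 2846 = 9190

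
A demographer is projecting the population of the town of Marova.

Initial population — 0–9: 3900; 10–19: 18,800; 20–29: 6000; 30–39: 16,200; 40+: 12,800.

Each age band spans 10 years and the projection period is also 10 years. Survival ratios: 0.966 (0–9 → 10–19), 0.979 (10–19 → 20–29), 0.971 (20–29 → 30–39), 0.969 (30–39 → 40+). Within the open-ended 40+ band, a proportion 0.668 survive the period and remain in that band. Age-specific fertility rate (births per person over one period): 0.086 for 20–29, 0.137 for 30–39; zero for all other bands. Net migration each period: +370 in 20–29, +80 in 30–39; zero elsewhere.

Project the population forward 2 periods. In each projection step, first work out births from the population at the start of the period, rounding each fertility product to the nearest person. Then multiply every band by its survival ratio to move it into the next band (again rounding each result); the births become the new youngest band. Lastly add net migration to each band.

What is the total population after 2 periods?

Period 1:
Births: 6000 × 0.086 = 516  |  16200 × 0.137 = 2219 ⇒ total 2735
10–19: 3900 × 0.966 = 3767
20–29: 18800 × 0.979 = 18405
30–39: 6000 × 0.971 = 5826
40+: 16200 × 0.969 + 12800 × 0.668 = 15698 + 8550 = 24248
Net migration: 20–29 + 370 → 18775; 30–39 + 80 → 5906
End of period: [2735, 3767, 18775, 5906, 24248]
Period 2:
Births: 18775 × 0.086 = 1615  |  5906 × 0.137 = 809 ⇒ total 2424
10–19: 2735 × 0.966 = 2642
20–29: 3767 × 0.979 = 3688
30–39: 18775 × 0.971 = 18231
40+: 5906 × 0.969 + 24248 × 0.668 = 5723 + 16198 = 21921
Net migration: 20–29 + 370 → 4058; 30–39 + 80 → 18311
End of period: [2424, 2642, 4058, 18311, 21921]
Total after period 2: 2424 + 2642 + 4058 + 18311 + 21921 = 49356

49356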